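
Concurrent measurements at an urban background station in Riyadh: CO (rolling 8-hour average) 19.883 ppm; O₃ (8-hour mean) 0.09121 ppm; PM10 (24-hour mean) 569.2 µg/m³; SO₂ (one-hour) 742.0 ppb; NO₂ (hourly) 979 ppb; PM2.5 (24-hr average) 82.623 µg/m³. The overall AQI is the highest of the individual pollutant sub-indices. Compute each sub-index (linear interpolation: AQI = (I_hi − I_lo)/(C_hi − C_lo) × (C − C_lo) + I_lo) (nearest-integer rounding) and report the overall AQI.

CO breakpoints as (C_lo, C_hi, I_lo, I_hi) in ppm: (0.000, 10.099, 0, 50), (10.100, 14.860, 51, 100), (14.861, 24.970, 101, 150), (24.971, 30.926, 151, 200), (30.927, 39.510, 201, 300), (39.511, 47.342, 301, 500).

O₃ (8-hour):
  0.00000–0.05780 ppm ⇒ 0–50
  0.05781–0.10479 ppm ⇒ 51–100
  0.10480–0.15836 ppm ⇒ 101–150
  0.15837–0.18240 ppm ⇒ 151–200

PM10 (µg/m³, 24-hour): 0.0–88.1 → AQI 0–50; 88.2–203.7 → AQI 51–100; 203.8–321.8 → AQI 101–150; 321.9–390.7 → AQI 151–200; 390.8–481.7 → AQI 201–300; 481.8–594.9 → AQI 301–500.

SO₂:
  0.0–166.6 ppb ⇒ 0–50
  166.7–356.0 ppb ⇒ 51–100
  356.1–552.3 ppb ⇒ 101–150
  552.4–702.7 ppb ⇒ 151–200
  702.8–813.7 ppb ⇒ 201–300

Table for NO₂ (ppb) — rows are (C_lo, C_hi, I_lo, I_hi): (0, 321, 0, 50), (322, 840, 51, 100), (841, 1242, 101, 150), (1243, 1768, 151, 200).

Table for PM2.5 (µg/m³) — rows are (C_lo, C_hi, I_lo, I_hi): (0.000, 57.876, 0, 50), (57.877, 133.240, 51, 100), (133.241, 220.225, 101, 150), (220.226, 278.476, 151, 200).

CO: 19.883 lies in 14.861–24.970, so I_lo=101, I_hi=150, C_lo=14.861, C_hi=24.970.
(150−101)/(24.970−14.861) × (19.883−14.861) + 101 = 49/10.109 × 5.022 + 101 ≈ 125.34 → 125.
O₃ 0.09121: bracket 0.05781–0.10479 → index 51–100; slope 49/0.04698, offset 0.03340.
AQI = 51 + 49/0.04698·0.03340 ≈ 85.84 ⇒ 86.
PM10: 569.2 lies in 481.8–594.9, so I_lo=301, I_hi=500, C_lo=481.8, C_hi=594.9.
(500−301)/(594.9−481.8) × (569.2−481.8) + 301 = 199/113.1 × 87.4 + 301 ≈ 454.78 → 455.
SO₂: 742.0 lies in 702.8–813.7, so I_lo=201, I_hi=300, C_lo=702.8, C_hi=813.7.
(300−201)/(813.7−702.8) × (742.0−702.8) + 201 = 99/110.9 × 39.2 + 201 ≈ 235.99 → 236.
NO₂ 979: bracket 841–1242 → index 101–150; slope 49/401, offset 138.
AQI = 101 + 49/401·138 ≈ 117.86 ⇒ 118.
PM2.5 82.623: bracket 57.877–133.240 → index 51–100; slope 49/75.363, offset 24.746.
AQI = 51 + 49/75.363·24.746 ≈ 67.09 ⇒ 67.
Sub-indices: CO→125, O₃→86, PM10→455, SO₂→236, NO₂→118, PM2.5→67. Overall AQI = max = 455; dominant pollutant is PM10.
AQI 455: Hazardous.

455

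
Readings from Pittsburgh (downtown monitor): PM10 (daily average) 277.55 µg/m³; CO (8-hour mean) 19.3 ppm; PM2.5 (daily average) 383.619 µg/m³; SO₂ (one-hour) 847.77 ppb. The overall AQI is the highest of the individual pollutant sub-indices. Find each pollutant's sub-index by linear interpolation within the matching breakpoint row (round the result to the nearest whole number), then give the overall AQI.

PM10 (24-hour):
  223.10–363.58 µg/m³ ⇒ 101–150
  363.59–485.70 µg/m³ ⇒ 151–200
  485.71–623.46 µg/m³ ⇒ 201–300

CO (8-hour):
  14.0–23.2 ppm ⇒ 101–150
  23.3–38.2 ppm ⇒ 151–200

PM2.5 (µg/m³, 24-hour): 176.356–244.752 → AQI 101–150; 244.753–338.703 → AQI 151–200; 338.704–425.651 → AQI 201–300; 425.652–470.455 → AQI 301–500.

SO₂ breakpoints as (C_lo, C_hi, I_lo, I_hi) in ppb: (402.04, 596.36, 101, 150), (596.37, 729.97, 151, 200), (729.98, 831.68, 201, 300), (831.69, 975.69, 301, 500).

PM10: row 223.10–363.58 (AQI 101–150). (150−101)·(277.55−223.10)/(363.58−223.10) + 101 = 49·54.45/140.48 + 101 ≈ 119.99 → 120.
CO 19.3: bracket 14.0–23.2 → index 101–150; slope 49/9.2, offset 5.3.
AQI = 101 + 49/9.2·5.3 ≈ 129.23 ⇒ 129.
PM2.5: row 338.704–425.651 (AQI 201–300). (300−201)·(383.619−338.704)/(425.651−338.704) + 201 = 99·44.915/86.947 + 201 ≈ 252.14 → 252.
SO₂: 847.77 ∈ [831.69, 975.69] ↔ index [301, 500].
301 + (847.77−831.69)·(500−301)/(975.69−831.69) = 301 + 16.08·199/144.00 ≈ 323.22, so AQI = 323.
Sub-indices: PM10→120, CO→129, PM2.5→252, SO₂→323. Overall AQI = max = 323; dominant pollutant is SO₂.
AQI 323: Hazardous.

323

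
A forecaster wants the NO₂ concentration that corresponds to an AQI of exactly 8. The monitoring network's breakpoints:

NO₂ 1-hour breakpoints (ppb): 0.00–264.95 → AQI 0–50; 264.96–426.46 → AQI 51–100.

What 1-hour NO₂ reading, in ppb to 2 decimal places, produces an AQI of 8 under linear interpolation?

42.39

AQI 8 lies in the 0–50 band, which corresponds to 0.00–264.95 ppb.
C = 0.00 + (8−0)×(264.95−0.00)/(50−0) = 0.00 + 8×264.95/50 ≈ 42.3920 ppb → 42.39 ppb to 2 dp.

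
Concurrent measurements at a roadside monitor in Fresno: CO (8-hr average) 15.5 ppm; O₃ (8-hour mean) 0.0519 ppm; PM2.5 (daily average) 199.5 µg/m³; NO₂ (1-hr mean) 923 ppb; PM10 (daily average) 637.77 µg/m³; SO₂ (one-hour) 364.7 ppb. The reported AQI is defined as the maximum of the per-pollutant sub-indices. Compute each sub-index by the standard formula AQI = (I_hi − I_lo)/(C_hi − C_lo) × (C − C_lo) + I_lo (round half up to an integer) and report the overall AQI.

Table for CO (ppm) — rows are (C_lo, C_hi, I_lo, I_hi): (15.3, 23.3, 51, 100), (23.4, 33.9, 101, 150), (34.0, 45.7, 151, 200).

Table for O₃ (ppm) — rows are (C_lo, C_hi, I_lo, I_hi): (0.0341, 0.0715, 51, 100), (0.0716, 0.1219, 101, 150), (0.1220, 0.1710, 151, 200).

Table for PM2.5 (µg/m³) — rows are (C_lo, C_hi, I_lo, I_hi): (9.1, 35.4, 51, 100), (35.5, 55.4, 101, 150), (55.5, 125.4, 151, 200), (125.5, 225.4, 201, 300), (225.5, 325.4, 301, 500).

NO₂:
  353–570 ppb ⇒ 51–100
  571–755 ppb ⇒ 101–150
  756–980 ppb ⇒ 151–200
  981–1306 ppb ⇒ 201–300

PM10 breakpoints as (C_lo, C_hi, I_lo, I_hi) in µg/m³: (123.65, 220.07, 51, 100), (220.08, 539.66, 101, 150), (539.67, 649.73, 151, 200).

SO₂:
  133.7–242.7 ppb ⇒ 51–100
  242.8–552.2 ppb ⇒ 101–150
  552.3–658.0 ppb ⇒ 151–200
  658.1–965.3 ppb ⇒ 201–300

274

CO 15.5: bracket 15.3–23.3 → index 51–100; slope 49/8.0, offset 0.2.
AQI = 51 + 49/8.0·0.2 ≈ 52.23 ⇒ 52.
O₃: row 0.0341–0.0715 (AQI 51–100). (100−51)·(0.0519−0.0341)/(0.0715−0.0341) + 51 = 49·0.0178/0.0374 + 51 ≈ 74.32 → 74.
PM2.5: row 125.5–225.4 (AQI 201–300). (300−201)·(199.5−125.5)/(225.4−125.5) + 201 = 99·74.0/99.9 + 201 ≈ 274.33 → 274.
NO₂ 923: bracket 756–980 → index 151–200; slope 49/224, offset 167.
AQI = 151 + 49/224·167 ≈ 187.53 ⇒ 188.
PM10: 637.77 lies in 539.67–649.73, so I_lo=151, I_hi=200, C_lo=539.67, C_hi=649.73.
(200−151)/(649.73−539.67) × (637.77−539.67) + 151 = 49/110.06 × 98.10 + 151 ≈ 194.68 → 195.
SO₂ 364.7: bracket 242.8–552.2 → index 101–150; slope 49/309.4, offset 121.9.
AQI = 101 + 49/309.4·121.9 ≈ 120.31 ⇒ 120.
Sub-indices: CO→52, O₃→74, PM2.5→274, NO₂→188, PM10→195, SO₂→120. Overall AQI = max = 274; dominant pollutant is PM2.5.
AQI 274: Very Unhealthy.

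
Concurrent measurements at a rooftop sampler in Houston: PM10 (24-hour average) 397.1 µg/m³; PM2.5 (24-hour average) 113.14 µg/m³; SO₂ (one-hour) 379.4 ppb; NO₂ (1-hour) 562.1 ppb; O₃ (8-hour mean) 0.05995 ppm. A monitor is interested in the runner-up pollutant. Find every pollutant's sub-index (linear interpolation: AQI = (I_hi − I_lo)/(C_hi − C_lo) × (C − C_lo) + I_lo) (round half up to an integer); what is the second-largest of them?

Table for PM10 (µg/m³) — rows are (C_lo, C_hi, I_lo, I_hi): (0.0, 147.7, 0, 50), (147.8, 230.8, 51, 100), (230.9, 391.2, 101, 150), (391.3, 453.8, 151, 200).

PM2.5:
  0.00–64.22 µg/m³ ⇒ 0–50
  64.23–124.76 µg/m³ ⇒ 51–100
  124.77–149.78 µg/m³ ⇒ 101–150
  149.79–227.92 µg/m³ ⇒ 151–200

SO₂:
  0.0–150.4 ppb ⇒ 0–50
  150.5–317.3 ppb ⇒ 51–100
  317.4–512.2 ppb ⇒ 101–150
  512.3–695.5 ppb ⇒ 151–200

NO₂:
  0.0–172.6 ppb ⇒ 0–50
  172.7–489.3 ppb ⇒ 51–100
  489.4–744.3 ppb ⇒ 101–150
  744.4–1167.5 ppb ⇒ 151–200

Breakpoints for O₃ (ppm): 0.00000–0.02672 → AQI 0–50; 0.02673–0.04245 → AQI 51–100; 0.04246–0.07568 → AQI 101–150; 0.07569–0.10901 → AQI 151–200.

PM10 397.1: bracket 391.3–453.8 → index 151–200; slope 49/62.5, offset 5.8.
AQI = 151 + 49/62.5·5.8 ≈ 155.55 ⇒ 156.
PM2.5 113.14: bracket 64.23–124.76 → index 51–100; slope 49/60.53, offset 48.91.
AQI = 51 + 49/60.53·48.91 ≈ 90.59 ⇒ 91.
SO₂: 379.4 lies in 317.4–512.2, so I_lo=101, I_hi=150, C_lo=317.4, C_hi=512.2.
(150−101)/(512.2−317.4) × (379.4−317.4) + 101 = 49/194.8 × 62.0 + 101 ≈ 116.60 → 117.
NO₂: 562.1 lies in 489.4–744.3, so I_lo=101, I_hi=150, C_lo=489.4, C_hi=744.3.
(150−101)/(744.3−489.4) × (562.1−489.4) + 101 = 49/254.9 × 72.7 + 101 ≈ 114.98 → 115.
O₃: 0.05995 lies in 0.04246–0.07568, so I_lo=101, I_hi=150, C_lo=0.04246, C_hi=0.07568.
(150−101)/(0.07568−0.04246) × (0.05995−0.04246) + 101 = 49/0.03322 × 0.01749 + 101 ≈ 126.80 → 127.
Sub-indices: PM10→156, PM2.5→91, SO₂→117, NO₂→115, O₃→127. Ranked high→low: 156, 127, 117, 115, 91. Second-highest sub-index = 127.

127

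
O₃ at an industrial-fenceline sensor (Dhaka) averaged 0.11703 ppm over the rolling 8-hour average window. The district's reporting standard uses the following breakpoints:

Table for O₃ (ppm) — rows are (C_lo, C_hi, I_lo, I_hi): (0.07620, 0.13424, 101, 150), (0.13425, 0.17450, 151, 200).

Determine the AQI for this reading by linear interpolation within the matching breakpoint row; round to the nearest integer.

135

O₃: row 0.07620–0.13424 (AQI 101–150). (150−101)·(0.11703−0.07620)/(0.13424−0.07620) + 101 = 49·0.04083/0.05804 + 101 ≈ 135.47 → 135.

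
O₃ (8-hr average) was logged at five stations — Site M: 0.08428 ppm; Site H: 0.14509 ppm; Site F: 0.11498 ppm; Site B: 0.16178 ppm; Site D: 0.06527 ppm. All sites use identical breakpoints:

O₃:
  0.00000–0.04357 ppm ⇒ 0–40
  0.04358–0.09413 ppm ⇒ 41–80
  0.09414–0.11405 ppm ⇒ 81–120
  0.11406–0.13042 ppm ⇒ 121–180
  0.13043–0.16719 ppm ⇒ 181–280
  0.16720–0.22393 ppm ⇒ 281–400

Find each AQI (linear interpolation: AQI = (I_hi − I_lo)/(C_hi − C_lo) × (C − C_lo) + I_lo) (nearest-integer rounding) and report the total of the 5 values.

Site M 0.08428: bracket 0.04358–0.09413 → index 41–80; slope 39/0.05055, offset 0.04070.
AQI = 41 + 39/0.05055·0.04070 ≈ 72.40 ⇒ 72.
Site H: 0.14509 ∈ [0.13043, 0.16719] ↔ index [181, 280].
181 + (0.14509−0.13043)·(280−181)/(0.16719−0.13043) = 181 + 0.01466·99/0.03676 ≈ 220.48, so AQI = 220.
Site F: 0.11498 lies in 0.11406–0.13042, so I_lo=121, I_hi=180, C_lo=0.11406, C_hi=0.13042.
(180−121)/(0.13042−0.11406) × (0.11498−0.11406) + 121 = 59/0.01636 × 0.00092 + 121 ≈ 124.32 → 124.
Site B: row 0.13043–0.16719 (AQI 181–280). (280−181)·(0.16178−0.13043)/(0.16719−0.13043) + 181 = 99·0.03135/0.03676 + 181 ≈ 265.43 → 265.
Site D: row 0.04358–0.09413 (AQI 41–80). (80−41)·(0.06527−0.04358)/(0.09413−0.04358) + 41 = 39·0.02169/0.05055 + 41 ≈ 57.73 → 58.
AQIs: Site M=72, Site H=220, Site F=124, Site B=265, Site D=58. Sum = 72 + 220 + 124 + 265 + 58 = 739.

739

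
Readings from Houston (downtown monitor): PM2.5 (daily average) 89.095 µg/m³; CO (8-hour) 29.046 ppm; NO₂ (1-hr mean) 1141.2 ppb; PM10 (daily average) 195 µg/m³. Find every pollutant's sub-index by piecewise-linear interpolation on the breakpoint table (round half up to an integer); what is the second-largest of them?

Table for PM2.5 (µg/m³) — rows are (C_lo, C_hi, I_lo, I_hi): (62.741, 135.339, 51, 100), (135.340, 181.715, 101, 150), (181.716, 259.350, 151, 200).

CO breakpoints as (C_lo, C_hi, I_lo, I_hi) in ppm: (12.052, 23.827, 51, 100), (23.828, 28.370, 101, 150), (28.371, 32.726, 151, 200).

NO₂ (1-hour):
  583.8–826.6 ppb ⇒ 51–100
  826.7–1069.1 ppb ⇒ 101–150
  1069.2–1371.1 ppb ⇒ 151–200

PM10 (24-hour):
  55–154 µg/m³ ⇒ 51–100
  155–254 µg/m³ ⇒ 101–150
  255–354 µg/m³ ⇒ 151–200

PM2.5 89.095: bracket 62.741–135.339 → index 51–100; slope 49/72.598, offset 26.354.
AQI = 51 + 49/72.598·26.354 ≈ 68.79 ⇒ 69.
CO 29.046: bracket 28.371–32.726 → index 151–200; slope 49/4.355, offset 0.675.
AQI = 151 + 49/4.355·0.675 ≈ 158.59 ⇒ 159.
NO₂: 1141.2 lies in 1069.2–1371.1, so I_lo=151, I_hi=200, C_lo=1069.2, C_hi=1371.1.
(200−151)/(1371.1−1069.2) × (1141.2−1069.2) + 151 = 49/301.9 × 72.0 + 151 ≈ 162.69 → 163.
PM10: row 155–254 (AQI 101–150). (150−101)·(195−155)/(254−155) + 101 = 49·40/99 + 101 ≈ 120.80 → 121.
Sub-indices: PM2.5→69, CO→159, NO₂→163, PM10→121. Ranked high→low: 163, 159, 121, 69. Second-highest sub-index = 159.

159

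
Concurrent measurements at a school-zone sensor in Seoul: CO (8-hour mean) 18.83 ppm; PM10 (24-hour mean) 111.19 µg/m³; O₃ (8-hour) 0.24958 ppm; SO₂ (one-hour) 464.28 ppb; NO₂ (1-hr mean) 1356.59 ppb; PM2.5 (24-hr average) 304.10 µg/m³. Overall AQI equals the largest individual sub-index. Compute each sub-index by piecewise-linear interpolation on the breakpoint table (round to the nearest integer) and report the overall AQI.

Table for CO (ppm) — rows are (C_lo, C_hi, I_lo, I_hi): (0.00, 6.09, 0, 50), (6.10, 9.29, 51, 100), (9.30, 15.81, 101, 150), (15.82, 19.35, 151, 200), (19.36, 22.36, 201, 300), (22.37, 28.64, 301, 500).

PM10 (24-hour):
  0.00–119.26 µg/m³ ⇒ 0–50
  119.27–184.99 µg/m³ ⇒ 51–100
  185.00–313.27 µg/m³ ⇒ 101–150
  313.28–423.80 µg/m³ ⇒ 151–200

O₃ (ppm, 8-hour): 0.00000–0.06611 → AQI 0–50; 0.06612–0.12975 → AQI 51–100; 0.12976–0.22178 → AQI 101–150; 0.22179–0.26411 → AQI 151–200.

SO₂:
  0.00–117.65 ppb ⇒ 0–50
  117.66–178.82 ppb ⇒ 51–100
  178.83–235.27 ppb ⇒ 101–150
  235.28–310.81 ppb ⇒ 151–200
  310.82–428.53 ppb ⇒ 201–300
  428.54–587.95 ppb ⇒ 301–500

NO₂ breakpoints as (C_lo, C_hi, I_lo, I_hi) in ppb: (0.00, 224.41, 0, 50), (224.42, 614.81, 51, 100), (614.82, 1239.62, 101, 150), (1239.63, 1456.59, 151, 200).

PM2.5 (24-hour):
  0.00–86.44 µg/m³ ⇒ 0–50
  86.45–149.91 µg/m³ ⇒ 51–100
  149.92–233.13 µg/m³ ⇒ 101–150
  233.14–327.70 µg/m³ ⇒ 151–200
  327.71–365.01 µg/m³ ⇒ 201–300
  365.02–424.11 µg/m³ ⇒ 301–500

346

CO: row 15.82–19.35 (AQI 151–200). (200−151)·(18.83−15.82)/(19.35−15.82) + 151 = 49·3.01/3.53 + 151 ≈ 192.78 → 193.
PM10: 111.19 lies in 0.00–119.26, so I_lo=0, I_hi=50, C_lo=0.00, C_hi=119.26.
(50−0)/(119.26−0.00) × (111.19−0.00) + 0 = 50/119.26 × 111.19 + 0 ≈ 46.62 → 47.
O₃: 0.24958 lies in 0.22179–0.26411, so I_lo=151, I_hi=200, C_lo=0.22179, C_hi=0.26411.
(200−151)/(0.26411−0.22179) × (0.24958−0.22179) + 151 = 49/0.04232 × 0.02779 + 151 ≈ 183.18 → 183.
SO₂: 464.28 lies in 428.54–587.95, so I_lo=301, I_hi=500, C_lo=428.54, C_hi=587.95.
(500−301)/(587.95−428.54) × (464.28−428.54) + 301 = 199/159.41 × 35.74 + 301 ≈ 345.62 → 346.
NO₂: 1356.59 lies in 1239.63–1456.59, so I_lo=151, I_hi=200, C_lo=1239.63, C_hi=1456.59.
(200−151)/(1456.59−1239.63) × (1356.59−1239.63) + 151 = 49/216.96 × 116.96 + 151 ≈ 177.42 → 177.
PM2.5 304.10: bracket 233.14–327.70 → index 151–200; slope 49/94.56, offset 70.96.
AQI = 151 + 49/94.56·70.96 ≈ 187.77 ⇒ 188.
Sub-indices: CO→193, PM10→47, O₃→183, SO₂→346, NO₂→177, PM2.5→188. Overall AQI = max = 346; dominant pollutant is SO₂.
AQI 346: Hazardous.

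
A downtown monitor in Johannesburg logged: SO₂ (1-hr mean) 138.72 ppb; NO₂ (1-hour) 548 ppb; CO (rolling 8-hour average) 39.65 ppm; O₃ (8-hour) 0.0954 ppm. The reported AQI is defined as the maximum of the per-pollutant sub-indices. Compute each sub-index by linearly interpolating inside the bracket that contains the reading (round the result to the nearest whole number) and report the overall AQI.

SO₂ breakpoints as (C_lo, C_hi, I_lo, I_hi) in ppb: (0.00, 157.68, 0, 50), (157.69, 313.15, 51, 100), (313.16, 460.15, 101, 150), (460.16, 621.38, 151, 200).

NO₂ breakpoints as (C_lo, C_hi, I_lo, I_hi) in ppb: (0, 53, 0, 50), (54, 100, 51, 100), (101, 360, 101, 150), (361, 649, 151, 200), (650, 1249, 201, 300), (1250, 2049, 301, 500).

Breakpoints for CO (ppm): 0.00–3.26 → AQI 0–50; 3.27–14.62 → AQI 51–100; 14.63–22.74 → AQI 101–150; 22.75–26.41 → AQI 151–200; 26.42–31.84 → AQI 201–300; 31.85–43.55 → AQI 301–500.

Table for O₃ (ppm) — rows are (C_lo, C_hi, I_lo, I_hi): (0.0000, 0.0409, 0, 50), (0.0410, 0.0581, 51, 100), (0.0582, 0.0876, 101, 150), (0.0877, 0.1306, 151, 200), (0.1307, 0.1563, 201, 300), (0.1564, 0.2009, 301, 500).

434

SO₂: row 0.00–157.68 (AQI 0–50). (50−0)·(138.72−0.00)/(157.68−0.00) + 0 = 50·138.72/157.68 + 0 ≈ 43.99 → 44.
NO₂ 548: bracket 361–649 → index 151–200; slope 49/288, offset 187.
AQI = 151 + 49/288·187 ≈ 182.82 ⇒ 183.
CO: row 31.85–43.55 (AQI 301–500). (500−301)·(39.65−31.85)/(43.55−31.85) + 301 = 199·7.80/11.70 + 301 ≈ 433.67 → 434.
O₃: 0.0954 lies in 0.0877–0.1306, so I_lo=151, I_hi=200, C_lo=0.0877, C_hi=0.1306.
(200−151)/(0.1306−0.0877) × (0.0954−0.0877) + 151 = 49/0.0429 × 0.0077 + 151 ≈ 159.79 → 160.
Sub-indices: SO₂→44, NO₂→183, CO→434, O₃→160. Overall AQI = max = 434; dominant pollutant is CO.
AQI 434: Hazardous.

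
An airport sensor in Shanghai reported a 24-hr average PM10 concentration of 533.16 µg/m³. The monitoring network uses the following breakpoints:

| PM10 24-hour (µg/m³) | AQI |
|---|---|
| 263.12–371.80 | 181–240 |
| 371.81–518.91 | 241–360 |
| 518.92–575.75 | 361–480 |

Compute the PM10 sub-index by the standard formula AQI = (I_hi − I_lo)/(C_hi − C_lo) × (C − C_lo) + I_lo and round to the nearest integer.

PM10: 533.16 lies in 518.92–575.75, so I_lo=361, I_hi=480, C_lo=518.92, C_hi=575.75.
(480−361)/(575.75−518.92) × (533.16−518.92) + 361 = 119/56.83 × 14.24 + 361 ≈ 390.82 → 391.

391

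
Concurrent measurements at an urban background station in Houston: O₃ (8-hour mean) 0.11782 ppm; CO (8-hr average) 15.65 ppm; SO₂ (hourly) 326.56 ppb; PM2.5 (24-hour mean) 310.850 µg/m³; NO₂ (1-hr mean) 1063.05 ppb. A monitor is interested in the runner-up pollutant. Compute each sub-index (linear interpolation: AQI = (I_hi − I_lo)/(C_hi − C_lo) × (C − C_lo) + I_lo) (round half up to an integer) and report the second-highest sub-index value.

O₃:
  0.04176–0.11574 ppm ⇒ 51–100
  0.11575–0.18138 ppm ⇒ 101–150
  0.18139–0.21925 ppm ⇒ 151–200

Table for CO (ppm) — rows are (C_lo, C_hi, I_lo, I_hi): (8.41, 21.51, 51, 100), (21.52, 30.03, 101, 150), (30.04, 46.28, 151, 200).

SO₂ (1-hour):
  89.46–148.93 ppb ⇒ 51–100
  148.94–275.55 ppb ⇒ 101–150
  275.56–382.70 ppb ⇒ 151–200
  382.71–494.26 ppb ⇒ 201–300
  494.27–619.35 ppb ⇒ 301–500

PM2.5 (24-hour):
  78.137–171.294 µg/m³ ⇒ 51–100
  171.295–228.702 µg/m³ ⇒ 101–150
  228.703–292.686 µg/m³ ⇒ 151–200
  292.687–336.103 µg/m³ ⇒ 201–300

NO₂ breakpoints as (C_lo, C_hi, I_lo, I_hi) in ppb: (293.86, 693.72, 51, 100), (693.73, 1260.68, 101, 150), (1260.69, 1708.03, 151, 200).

O₃: 0.11782 lies in 0.11575–0.18138, so I_lo=101, I_hi=150, C_lo=0.11575, C_hi=0.18138.
(150−101)/(0.18138−0.11575) × (0.11782−0.11575) + 101 = 49/0.06563 × 0.00207 + 101 ≈ 102.55 → 103.
CO: row 8.41–21.51 (AQI 51–100). (100−51)·(15.65−8.41)/(21.51−8.41) + 51 = 49·7.24/13.10 + 51 ≈ 78.08 → 78.
SO₂ 326.56: bracket 275.56–382.70 → index 151–200; slope 49/107.14, offset 51.00.
AQI = 151 + 49/107.14·51.00 ≈ 174.32 ⇒ 174.
PM2.5: row 292.687–336.103 (AQI 201–300). (300−201)·(310.850−292.687)/(336.103−292.687) + 201 = 99·18.163/43.416 + 201 ≈ 242.42 → 242.
NO₂: 1063.05 lies in 693.73–1260.68, so I_lo=101, I_hi=150, C_lo=693.73, C_hi=1260.68.
(150−101)/(1260.68−693.73) × (1063.05−693.73) + 101 = 49/566.95 × 369.32 + 101 ≈ 132.92 → 133.
Sub-indices: O₃→103, CO→78, SO₂→174, PM2.5→242, NO₂→133. Ranked high→low: 242, 174, 133, 103, 78. Second-highest sub-index = 174.

174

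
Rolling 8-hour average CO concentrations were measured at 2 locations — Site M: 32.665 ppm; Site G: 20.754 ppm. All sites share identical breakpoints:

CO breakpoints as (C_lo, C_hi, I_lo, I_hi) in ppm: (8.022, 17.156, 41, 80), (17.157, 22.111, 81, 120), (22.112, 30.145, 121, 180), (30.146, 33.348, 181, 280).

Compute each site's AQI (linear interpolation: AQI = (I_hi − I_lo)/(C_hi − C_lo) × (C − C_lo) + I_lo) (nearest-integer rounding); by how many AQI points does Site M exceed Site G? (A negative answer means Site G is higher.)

Site M 32.665: bracket 30.146–33.348 → index 181–280; slope 99/3.202, offset 2.519.
AQI = 181 + 99/3.202·2.519 ≈ 258.88 ⇒ 259.
Site G: row 17.157–22.111 (AQI 81–120). (120−81)·(20.754−17.157)/(22.111−17.157) + 81 = 39·3.597/4.954 + 81 ≈ 109.32 → 109.
AQIs: Site M=259, Site G=109. Site M (259) − Site G (109) = 150.

150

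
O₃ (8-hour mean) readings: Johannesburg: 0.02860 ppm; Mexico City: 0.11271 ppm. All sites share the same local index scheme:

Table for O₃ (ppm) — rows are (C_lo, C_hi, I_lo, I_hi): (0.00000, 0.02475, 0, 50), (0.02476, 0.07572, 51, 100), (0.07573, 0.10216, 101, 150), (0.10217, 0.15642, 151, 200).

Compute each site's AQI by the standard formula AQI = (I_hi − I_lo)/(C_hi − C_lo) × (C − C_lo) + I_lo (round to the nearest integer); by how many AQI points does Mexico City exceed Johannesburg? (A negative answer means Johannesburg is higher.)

Johannesburg 0.02860: bracket 0.02476–0.07572 → index 51–100; slope 49/0.05096, offset 0.00384.
AQI = 51 + 49/0.05096·0.00384 ≈ 54.69 ⇒ 55.
Mexico City: 0.11271 lies in 0.10217–0.15642, so I_lo=151, I_hi=200, C_lo=0.10217, C_hi=0.15642.
(200−151)/(0.15642−0.10217) × (0.11271−0.10217) + 151 = 49/0.05425 × 0.01054 + 151 ≈ 160.52 → 161.
AQIs: Johannesburg=55, Mexico City=161. Mexico City (161) − Johannesburg (55) = 106.

106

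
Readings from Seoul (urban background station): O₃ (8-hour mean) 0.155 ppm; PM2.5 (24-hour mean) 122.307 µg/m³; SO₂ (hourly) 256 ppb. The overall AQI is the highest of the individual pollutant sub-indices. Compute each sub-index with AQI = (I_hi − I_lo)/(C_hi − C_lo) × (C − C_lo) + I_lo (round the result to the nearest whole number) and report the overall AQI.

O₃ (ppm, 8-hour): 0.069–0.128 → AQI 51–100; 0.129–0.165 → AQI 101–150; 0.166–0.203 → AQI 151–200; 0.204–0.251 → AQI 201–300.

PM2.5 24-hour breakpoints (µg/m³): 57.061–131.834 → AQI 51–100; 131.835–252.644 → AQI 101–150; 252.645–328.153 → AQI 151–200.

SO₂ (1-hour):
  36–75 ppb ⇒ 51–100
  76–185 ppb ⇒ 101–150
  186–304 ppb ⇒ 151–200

180

O₃: 0.155 ∈ [0.129, 0.165] ↔ index [101, 150].
101 + (0.155−0.129)·(150−101)/(0.165−0.129) = 101 + 0.026·49/0.036 ≈ 136.39, so AQI = 136.
PM2.5: 122.307 lies in 57.061–131.834, so I_lo=51, I_hi=100, C_lo=57.061, C_hi=131.834.
(100−51)/(131.834−57.061) × (122.307−57.061) + 51 = 49/74.773 × 65.246 + 51 ≈ 93.76 → 94.
SO₂: row 186–304 (AQI 151–200). (200−151)·(256−186)/(304−186) + 151 = 49·70/118 + 151 ≈ 180.07 → 180.
Sub-indices: O₃→136, PM2.5→94, SO₂→180. Overall AQI = max = 180; dominant pollutant is SO₂.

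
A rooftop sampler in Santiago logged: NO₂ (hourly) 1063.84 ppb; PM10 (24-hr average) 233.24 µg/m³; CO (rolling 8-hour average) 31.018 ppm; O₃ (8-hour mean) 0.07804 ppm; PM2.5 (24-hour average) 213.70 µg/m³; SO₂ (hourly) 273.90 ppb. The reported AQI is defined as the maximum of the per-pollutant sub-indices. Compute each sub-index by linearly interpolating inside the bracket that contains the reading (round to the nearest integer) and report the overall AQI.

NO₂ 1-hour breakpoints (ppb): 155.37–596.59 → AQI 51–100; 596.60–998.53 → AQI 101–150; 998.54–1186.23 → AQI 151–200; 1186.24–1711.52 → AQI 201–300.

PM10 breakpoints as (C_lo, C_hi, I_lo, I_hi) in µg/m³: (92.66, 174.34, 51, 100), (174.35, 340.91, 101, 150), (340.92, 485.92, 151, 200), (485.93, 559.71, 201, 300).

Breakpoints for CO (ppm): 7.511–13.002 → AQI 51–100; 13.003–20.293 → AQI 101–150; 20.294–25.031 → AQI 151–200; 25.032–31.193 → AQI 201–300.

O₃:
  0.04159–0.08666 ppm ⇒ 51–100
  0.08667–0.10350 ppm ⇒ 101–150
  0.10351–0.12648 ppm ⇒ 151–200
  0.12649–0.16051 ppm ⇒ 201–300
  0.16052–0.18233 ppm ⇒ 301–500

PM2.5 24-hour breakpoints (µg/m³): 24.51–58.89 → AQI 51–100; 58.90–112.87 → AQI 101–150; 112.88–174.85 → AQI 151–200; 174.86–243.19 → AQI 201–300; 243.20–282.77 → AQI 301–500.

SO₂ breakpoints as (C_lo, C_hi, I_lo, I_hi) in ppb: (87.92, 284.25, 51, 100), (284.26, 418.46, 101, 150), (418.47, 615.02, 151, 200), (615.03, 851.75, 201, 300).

NO₂: 1063.84 ∈ [998.54, 1186.23] ↔ index [151, 200].
151 + (1063.84−998.54)·(200−151)/(1186.23−998.54) = 151 + 65.30·49/187.69 ≈ 168.05, so AQI = 168.
PM10: 233.24 lies in 174.35–340.91, so I_lo=101, I_hi=150, C_lo=174.35, C_hi=340.91.
(150−101)/(340.91−174.35) × (233.24−174.35) + 101 = 49/166.56 × 58.89 + 101 ≈ 118.32 → 118.
CO: 31.018 lies in 25.032–31.193, so I_lo=201, I_hi=300, C_lo=25.032, C_hi=31.193.
(300−201)/(31.193−25.032) × (31.018−25.032) + 201 = 99/6.161 × 5.986 + 201 ≈ 297.19 → 297.
O₃: row 0.04159–0.08666 (AQI 51–100). (100−51)·(0.07804−0.04159)/(0.08666−0.04159) + 51 = 49·0.03645/0.04507 + 51 ≈ 90.63 → 91.
PM2.5: 213.70 lies in 174.86–243.19, so I_lo=201, I_hi=300, C_lo=174.86, C_hi=243.19.
(300−201)/(243.19−174.86) × (213.70−174.86) + 201 = 99/68.33 × 38.84 + 201 ≈ 257.27 → 257.
SO₂ 273.90: bracket 87.92–284.25 → index 51–100; slope 49/196.33, offset 185.98.
AQI = 51 + 49/196.33·185.98 ≈ 97.42 ⇒ 97.
Sub-indices: NO₂→168, PM10→118, CO→297, O₃→91, PM2.5→257, SO₂→97. Overall AQI = max = 297; dominant pollutant is CO.

297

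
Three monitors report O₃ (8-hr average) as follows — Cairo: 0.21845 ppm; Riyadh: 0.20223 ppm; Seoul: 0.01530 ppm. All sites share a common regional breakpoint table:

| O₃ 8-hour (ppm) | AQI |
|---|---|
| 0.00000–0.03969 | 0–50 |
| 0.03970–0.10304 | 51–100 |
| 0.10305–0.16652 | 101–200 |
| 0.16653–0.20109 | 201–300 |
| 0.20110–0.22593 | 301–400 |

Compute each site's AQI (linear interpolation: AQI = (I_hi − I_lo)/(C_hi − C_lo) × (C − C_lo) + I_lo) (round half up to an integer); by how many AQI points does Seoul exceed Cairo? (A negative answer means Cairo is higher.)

Cairo: row 0.20110–0.22593 (AQI 301–400). (400−301)·(0.21845−0.20110)/(0.22593−0.20110) + 301 = 99·0.01735/0.02483 + 301 ≈ 370.18 → 370.
Riyadh: row 0.20110–0.22593 (AQI 301–400). (400−301)·(0.20223−0.20110)/(0.22593−0.20110) + 301 = 99·0.00113/0.02483 + 301 ≈ 305.51 → 306.
Seoul: row 0.00000–0.03969 (AQI 0–50). (50−0)·(0.01530−0.00000)/(0.03969−0.00000) + 0 = 50·0.01530/0.03969 + 0 ≈ 19.27 → 19.
AQIs: Cairo=370, Riyadh=306, Seoul=19. Seoul (19) − Cairo (370) = -351.

-351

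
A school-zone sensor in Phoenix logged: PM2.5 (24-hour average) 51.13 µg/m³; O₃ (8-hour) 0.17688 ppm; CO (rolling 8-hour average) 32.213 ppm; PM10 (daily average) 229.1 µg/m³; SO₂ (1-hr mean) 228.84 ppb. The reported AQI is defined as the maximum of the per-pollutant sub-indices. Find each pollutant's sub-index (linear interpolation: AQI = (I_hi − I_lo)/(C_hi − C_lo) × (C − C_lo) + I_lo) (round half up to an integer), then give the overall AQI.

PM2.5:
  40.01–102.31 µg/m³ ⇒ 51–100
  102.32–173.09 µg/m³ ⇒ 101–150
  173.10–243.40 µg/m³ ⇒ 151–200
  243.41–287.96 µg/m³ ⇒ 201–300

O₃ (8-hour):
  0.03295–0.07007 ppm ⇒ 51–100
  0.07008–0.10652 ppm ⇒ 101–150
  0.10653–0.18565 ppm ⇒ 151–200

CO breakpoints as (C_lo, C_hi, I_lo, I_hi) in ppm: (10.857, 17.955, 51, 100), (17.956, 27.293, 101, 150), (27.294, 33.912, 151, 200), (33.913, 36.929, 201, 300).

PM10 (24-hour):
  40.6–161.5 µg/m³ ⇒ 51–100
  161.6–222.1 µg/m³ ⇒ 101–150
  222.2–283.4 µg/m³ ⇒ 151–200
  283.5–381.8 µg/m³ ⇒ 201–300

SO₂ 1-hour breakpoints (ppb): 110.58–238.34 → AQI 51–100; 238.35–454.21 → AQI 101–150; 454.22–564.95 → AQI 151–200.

195

PM2.5: 51.13 ∈ [40.01, 102.31] ↔ index [51, 100].
51 + (51.13−40.01)·(100−51)/(102.31−40.01) = 51 + 11.12·49/62.30 ≈ 59.75, so AQI = 60.
O₃ 0.17688: bracket 0.10653–0.18565 → index 151–200; slope 49/0.07912, offset 0.07035.
AQI = 151 + 49/0.07912·0.07035 ≈ 194.57 ⇒ 195.
CO 32.213: bracket 27.294–33.912 → index 151–200; slope 49/6.618, offset 4.919.
AQI = 151 + 49/6.618·4.919 ≈ 187.42 ⇒ 187.
PM10: 229.1 lies in 222.2–283.4, so I_lo=151, I_hi=200, C_lo=222.2, C_hi=283.4.
(200−151)/(283.4−222.2) × (229.1−222.2) + 151 = 49/61.2 × 6.9 + 151 ≈ 156.52 → 157.
SO₂: 228.84 lies in 110.58–238.34, so I_lo=51, I_hi=100, C_lo=110.58, C_hi=238.34.
(100−51)/(238.34−110.58) × (228.84−110.58) + 51 = 49/127.76 × 118.26 + 51 ≈ 96.36 → 96.
Sub-indices: PM2.5→60, O₃→195, CO→187, PM10→157, SO₂→96. Overall AQI = max = 195; dominant pollutant is O₃.
AQI 195: Unhealthy.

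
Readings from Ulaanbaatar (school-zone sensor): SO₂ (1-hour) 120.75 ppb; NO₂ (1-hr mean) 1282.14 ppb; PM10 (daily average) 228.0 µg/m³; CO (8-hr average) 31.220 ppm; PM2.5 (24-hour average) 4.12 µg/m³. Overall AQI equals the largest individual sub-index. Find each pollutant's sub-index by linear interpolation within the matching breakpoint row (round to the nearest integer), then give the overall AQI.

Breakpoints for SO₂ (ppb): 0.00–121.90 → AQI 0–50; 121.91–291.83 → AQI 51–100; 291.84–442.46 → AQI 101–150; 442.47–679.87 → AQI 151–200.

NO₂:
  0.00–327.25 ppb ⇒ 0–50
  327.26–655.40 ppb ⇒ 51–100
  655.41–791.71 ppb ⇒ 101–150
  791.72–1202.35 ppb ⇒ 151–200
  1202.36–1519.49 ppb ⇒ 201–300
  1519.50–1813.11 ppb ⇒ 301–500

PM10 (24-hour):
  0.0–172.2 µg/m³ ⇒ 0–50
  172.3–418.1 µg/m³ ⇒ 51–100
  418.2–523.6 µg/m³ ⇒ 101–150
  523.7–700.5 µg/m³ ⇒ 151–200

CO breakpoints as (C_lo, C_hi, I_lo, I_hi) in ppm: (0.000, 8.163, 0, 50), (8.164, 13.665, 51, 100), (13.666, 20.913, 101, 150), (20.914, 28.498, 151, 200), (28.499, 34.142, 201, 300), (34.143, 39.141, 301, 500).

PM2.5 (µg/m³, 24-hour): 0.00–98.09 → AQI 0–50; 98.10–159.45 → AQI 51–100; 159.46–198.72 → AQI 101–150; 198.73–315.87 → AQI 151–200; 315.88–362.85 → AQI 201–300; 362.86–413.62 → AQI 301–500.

SO₂: 120.75 ∈ [0.00, 121.90] ↔ index [0, 50].
0 + (120.75−0.00)·(50−0)/(121.90−0.00) = 0 + 120.75·50/121.90 ≈ 49.53, so AQI = 50.
NO₂ 1282.14: bracket 1202.36–1519.49 → index 201–300; slope 99/317.13, offset 79.78.
AQI = 201 + 99/317.13·79.78 ≈ 225.91 ⇒ 226.
PM10 228.0: bracket 172.3–418.1 → index 51–100; slope 49/245.8, offset 55.7.
AQI = 51 + 49/245.8·55.7 ≈ 62.10 ⇒ 62.
CO: row 28.499–34.142 (AQI 201–300). (300−201)·(31.220−28.499)/(34.142−28.499) + 201 = 99·2.721/5.643 + 201 ≈ 248.74 → 249.
PM2.5: row 0.00–98.09 (AQI 0–50). (50−0)·(4.12−0.00)/(98.09−0.00) + 0 = 50·4.12/98.09 + 0 ≈ 2.10 → 2.
Sub-indices: SO₂→50, NO₂→226, PM10→62, CO→249, PM2.5→2. Overall AQI = max = 249; dominant pollutant is CO.
AQI 249: Very Unhealthy.

249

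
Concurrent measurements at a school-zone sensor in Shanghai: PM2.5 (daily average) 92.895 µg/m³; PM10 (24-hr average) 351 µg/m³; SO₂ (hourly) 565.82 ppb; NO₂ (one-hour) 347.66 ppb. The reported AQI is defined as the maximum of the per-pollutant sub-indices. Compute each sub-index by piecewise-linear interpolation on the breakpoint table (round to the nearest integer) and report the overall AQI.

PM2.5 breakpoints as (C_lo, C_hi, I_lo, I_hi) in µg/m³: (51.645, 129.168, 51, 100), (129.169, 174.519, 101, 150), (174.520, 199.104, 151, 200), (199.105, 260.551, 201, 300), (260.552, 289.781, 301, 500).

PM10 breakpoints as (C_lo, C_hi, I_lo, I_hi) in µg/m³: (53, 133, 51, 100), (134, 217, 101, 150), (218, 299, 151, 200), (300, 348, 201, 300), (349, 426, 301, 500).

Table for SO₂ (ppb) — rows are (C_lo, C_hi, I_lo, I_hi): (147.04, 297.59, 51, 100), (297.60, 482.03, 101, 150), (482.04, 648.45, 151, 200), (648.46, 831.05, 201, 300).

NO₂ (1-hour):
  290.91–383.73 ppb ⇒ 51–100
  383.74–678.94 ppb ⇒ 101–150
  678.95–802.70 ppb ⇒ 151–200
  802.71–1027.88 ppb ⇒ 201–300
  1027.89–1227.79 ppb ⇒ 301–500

306

PM2.5: 92.895 lies in 51.645–129.168, so I_lo=51, I_hi=100, C_lo=51.645, C_hi=129.168.
(100−51)/(129.168−51.645) × (92.895−51.645) + 51 = 49/77.523 × 41.250 + 51 ≈ 77.07 → 77.
PM10 351: bracket 349–426 → index 301–500; slope 199/77, offset 2.
AQI = 301 + 199/77·2 ≈ 306.17 ⇒ 306.
SO₂ 565.82: bracket 482.04–648.45 → index 151–200; slope 49/166.41, offset 83.78.
AQI = 151 + 49/166.41·83.78 ≈ 175.67 ⇒ 176.
NO₂: 347.66 ∈ [290.91, 383.73] ↔ index [51, 100].
51 + (347.66−290.91)·(100−51)/(383.73−290.91) = 51 + 56.75·49/92.82 ≈ 80.96, so AQI = 81.
Sub-indices: PM2.5→77, PM10→306, SO₂→176, NO₂→81. Overall AQI = max = 306; dominant pollutant is PM10.
AQI 306: Hazardous.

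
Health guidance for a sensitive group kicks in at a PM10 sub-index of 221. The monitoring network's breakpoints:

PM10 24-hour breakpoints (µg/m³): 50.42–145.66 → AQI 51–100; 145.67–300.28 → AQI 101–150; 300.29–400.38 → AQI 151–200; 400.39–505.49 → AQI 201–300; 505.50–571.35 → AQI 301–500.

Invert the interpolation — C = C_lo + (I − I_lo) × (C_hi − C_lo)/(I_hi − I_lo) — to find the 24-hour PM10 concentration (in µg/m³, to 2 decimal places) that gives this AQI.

AQI 221 lies in the 201–300 band, which corresponds to 400.39–505.49 µg/m³.
C = 400.39 + (221−201)×(505.49−400.39)/(300−201) = 400.39 + 20×105.10/99 ≈ 421.6223 µg/m³ → 421.62 µg/m³ to 2 dp.

421.62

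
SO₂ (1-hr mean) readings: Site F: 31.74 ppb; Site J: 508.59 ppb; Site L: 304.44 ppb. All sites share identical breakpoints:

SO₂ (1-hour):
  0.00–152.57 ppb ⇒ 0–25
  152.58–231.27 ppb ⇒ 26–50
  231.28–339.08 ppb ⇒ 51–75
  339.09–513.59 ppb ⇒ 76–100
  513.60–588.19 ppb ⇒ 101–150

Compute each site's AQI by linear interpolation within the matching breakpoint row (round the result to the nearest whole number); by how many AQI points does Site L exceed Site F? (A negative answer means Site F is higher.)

Site F: 31.74 lies in 0.00–152.57, so I_lo=0, I_hi=25, C_lo=0.00, C_hi=152.57.
(25−0)/(152.57−0.00) × (31.74−0.00) + 0 = 25/152.57 × 31.74 + 0 ≈ 5.20 → 5.
Site J: row 339.09–513.59 (AQI 76–100). (100−76)·(508.59−339.09)/(513.59−339.09) + 76 = 24·169.50/174.50 + 76 ≈ 99.31 → 99.
Site L: row 231.28–339.08 (AQI 51–75). (75−51)·(304.44−231.28)/(339.08−231.28) + 51 = 24·73.16/107.80 + 51 ≈ 67.29 → 67.
AQIs: Site F=5, Site J=99, Site L=67. Site L (67) − Site F (5) = 62.

62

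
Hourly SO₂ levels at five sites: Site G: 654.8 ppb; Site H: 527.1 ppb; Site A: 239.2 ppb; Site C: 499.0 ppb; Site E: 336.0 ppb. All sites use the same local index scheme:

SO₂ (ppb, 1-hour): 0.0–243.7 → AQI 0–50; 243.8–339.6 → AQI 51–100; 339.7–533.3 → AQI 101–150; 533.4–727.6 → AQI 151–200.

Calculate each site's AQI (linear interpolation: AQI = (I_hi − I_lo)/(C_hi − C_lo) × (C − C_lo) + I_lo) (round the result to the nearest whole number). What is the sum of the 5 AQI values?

Site G 654.8: bracket 533.4–727.6 → index 151–200; slope 49/194.2, offset 121.4.
AQI = 151 + 49/194.2·121.4 ≈ 181.63 ⇒ 182.
Site H: row 339.7–533.3 (AQI 101–150). (150−101)·(527.1−339.7)/(533.3−339.7) + 101 = 49·187.4/193.6 + 101 ≈ 148.43 → 148.
Site A 239.2: bracket 0.0–243.7 → index 0–50; slope 50/243.7, offset 239.2.
AQI = 0 + 50/243.7·239.2 ≈ 49.08 ⇒ 49.
Site C 499.0: bracket 339.7–533.3 → index 101–150; slope 49/193.6, offset 159.3.
AQI = 101 + 49/193.6·159.3 ≈ 141.32 ⇒ 141.
Site E: row 243.8–339.6 (AQI 51–100). (100−51)·(336.0−243.8)/(339.6−243.8) + 51 = 49·92.2/95.8 + 51 ≈ 98.16 → 98.
AQIs: Site G=182, Site H=148, Site A=49, Site C=141, Site E=98. Sum = 182 + 148 + 49 + 141 + 98 = 618.

618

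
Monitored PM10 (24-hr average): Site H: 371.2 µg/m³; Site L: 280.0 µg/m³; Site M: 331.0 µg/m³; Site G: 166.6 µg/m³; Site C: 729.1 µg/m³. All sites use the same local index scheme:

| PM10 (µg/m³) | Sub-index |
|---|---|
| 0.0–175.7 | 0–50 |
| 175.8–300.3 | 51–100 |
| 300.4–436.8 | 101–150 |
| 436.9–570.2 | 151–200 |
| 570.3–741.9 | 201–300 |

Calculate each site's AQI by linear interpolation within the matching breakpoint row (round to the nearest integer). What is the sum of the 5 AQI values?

Site H: 371.2 lies in 300.4–436.8, so I_lo=101, I_hi=150, C_lo=300.4, C_hi=436.8.
(150−101)/(436.8−300.4) × (371.2−300.4) + 101 = 49/136.4 × 70.8 + 101 ≈ 126.43 → 126.
Site L: 280.0 lies in 175.8–300.3, so I_lo=51, I_hi=100, C_lo=175.8, C_hi=300.3.
(100−51)/(300.3−175.8) × (280.0−175.8) + 51 = 49/124.5 × 104.2 + 51 ≈ 92.01 → 92.
Site M: row 300.4–436.8 (AQI 101–150). (150−101)·(331.0−300.4)/(436.8−300.4) + 101 = 49·30.6/136.4 + 101 ≈ 111.99 → 112.
Site G: 166.6 ∈ [0.0, 175.7] ↔ index [0, 50].
0 + (166.6−0.0)·(50−0)/(175.7−0.0) = 0 + 166.6·50/175.7 ≈ 47.41, so AQI = 47.
Site C: row 570.3–741.9 (AQI 201–300). (300−201)·(729.1−570.3)/(741.9−570.3) + 201 = 99·158.8/171.6 + 201 ≈ 292.62 → 293.
AQIs: Site H=126, Site L=92, Site M=112, Site G=47, Site C=293. Sum = 126 + 92 + 112 + 47 + 293 = 670.

670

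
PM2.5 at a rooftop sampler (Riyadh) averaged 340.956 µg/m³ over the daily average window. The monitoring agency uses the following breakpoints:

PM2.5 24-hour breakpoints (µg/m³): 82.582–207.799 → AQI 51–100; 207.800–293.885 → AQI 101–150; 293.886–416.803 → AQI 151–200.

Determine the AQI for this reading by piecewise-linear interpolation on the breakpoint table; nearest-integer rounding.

170

PM2.5 340.956: bracket 293.886–416.803 → index 151–200; slope 49/122.917, offset 47.070.
AQI = 151 + 49/122.917·47.070 ≈ 169.76 ⇒ 170.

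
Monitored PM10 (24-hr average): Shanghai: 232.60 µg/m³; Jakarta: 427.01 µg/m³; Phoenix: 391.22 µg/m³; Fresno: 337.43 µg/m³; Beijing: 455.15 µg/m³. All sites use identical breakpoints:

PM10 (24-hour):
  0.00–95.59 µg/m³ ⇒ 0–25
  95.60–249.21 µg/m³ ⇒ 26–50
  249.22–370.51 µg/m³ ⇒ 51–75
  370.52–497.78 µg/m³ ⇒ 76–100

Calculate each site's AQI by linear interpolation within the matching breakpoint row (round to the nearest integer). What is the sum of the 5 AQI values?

374

Shanghai 232.60: bracket 95.60–249.21 → index 26–50; slope 24/153.61, offset 137.00.
AQI = 26 + 24/153.61·137.00 ≈ 47.40 ⇒ 47.
Jakarta: 427.01 lies in 370.52–497.78, so I_lo=76, I_hi=100, C_lo=370.52, C_hi=497.78.
(100−76)/(497.78−370.52) × (427.01−370.52) + 76 = 24/127.26 × 56.49 + 76 ≈ 86.65 → 87.
Phoenix: row 370.52–497.78 (AQI 76–100). (100−76)·(391.22−370.52)/(497.78−370.52) + 76 = 24·20.70/127.26 + 76 ≈ 79.90 → 80.
Fresno: 337.43 lies in 249.22–370.51, so I_lo=51, I_hi=75, C_lo=249.22, C_hi=370.51.
(75−51)/(370.51−249.22) × (337.43−249.22) + 51 = 24/121.29 × 88.21 + 51 ≈ 68.45 → 68.
Beijing 455.15: bracket 370.52–497.78 → index 76–100; slope 24/127.26, offset 84.63.
AQI = 76 + 24/127.26·84.63 ≈ 91.96 ⇒ 92.
AQIs: Shanghai=47, Jakarta=87, Phoenix=80, Fresno=68, Beijing=92. Sum = 47 + 87 + 80 + 68 + 92 = 374.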